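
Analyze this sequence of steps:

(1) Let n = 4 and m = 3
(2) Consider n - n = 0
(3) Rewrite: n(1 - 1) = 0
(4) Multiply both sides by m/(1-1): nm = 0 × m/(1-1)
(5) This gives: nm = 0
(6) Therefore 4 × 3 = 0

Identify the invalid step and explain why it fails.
Step 4: Multiply both sides by m/(1-1): nm = 0 × m/(1-1)

Step 4 multiplies both sides by m/(1-1). However, 1-1 = 0, so this is multiplication by m/0, which is undefined. We cannot multiply by an undefined expression.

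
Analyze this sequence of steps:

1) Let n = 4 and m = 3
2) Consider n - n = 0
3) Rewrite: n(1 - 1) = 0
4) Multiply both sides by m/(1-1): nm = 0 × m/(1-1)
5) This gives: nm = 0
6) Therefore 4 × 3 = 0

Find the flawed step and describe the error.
Step 4: Multiply both sides by m/(1-1): nm = 0 × m/(1-1)

Step 4 multiplies both sides by m/(1-1). However, 1-1 = 0, so this is multiplication by m/0, which is undefined. We cannot multiply by an undefined expression.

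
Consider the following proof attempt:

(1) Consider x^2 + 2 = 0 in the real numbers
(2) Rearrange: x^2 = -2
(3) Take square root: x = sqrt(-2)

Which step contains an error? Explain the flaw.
Step 3: Take square root: x = sqrt(-2)

Step 3 takes the square root of -2, which is negative. In the real number system, the square root of a negative number is undefined. The equation x^2 + 2 = 0 has no real solutions. Square roots of negative numbers only exist in the complex numbers.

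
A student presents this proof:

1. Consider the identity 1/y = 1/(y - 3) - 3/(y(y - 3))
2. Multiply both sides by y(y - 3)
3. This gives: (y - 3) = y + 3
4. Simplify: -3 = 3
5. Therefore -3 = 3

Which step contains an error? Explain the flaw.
Step 3: This gives: (y - 3) = y + 3

Step 3 makes a sign error when clearing denominators. Multiplying -3/(y(y - 3)) by y(y - 3) gives -3, not +3. The correct result is (y - 3) = y - 3, which is trivially true, not (y - 3) = y + 3. (Step 1 is a valid identity: 1/(y - 3) - 3/(y(y - 3)) = (y - 3)/(y(y - 3)) = 1/y.)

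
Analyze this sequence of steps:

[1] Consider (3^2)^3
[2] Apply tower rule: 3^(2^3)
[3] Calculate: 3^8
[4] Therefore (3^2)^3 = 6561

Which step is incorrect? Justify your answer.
Step 2: Apply tower rule: 3^(2^3)

Step 2 incorrectly states that (a^b)^c = a^(b^c). The correct rule is (a^b)^c = a^(b×c). The actual value is (3^2)^3 = 3^6 = 729, not 3^8 = 6561.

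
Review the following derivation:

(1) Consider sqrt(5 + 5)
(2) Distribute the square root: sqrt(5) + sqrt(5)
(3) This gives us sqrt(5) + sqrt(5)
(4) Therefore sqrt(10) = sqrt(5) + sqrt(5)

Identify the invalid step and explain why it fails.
Step 2: Distribute the square root: sqrt(5) + sqrt(5)

Step 2 incorrectly 'distributes' the square root over addition. The square root function does not distribute: sqrt(a + b) ≠ sqrt(a) + sqrt(b). In fact, sqrt(5 + 5) = sqrt(10) ≈ 3.1623, while sqrt(5) + sqrt(5) ≈ 4.4721.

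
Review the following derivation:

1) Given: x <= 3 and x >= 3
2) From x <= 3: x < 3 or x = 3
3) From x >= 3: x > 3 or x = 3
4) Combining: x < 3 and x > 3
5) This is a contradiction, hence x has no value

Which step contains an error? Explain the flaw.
Step 4: Combining: x < 3 and x > 3

Step 4 incorrectly combines the conditions. From x <= 3 and x >= 3, the intersection is x = 3. The error treats the 'or' cases as 'and' requirements. The correct conclusion is that x = 3 is the unique solution, not that no solution exists.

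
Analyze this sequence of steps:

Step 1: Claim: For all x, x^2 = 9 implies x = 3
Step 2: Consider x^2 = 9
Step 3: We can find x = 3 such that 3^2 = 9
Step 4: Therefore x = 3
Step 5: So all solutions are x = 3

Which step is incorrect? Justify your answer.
Step 4: Therefore x = 3

Step 4 incorrectly concludes that x = 3 is the only solution. The proof shows that x = 3 is A solution (existence), but does not show it is the ONLY solution (uniqueness). In fact, x = -3 is also a solution since (-3)^2 = 9. Finding one solution doesn't prove there are no others.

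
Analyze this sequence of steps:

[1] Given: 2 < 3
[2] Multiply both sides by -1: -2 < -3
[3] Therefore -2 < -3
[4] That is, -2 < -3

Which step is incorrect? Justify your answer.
Step 2: Multiply both sides by -1: -2 < -3

Step 2 multiplies both sides by -1 but fails to reverse the inequality sign. When multiplying (or dividing) an inequality by a negative number, the direction must be reversed. Since 2 < 3, we should get -2 > -3, i.e., -2 > -3.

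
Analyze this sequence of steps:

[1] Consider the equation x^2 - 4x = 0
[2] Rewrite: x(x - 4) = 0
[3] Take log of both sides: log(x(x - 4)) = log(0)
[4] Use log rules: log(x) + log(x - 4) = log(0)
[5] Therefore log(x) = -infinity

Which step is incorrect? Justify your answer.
Step 3: Take log of both sides: log(x(x - 4)) = log(0)

Step 3 takes the logarithm of both sides, resulting in log(0) on the right side. The logarithm is only defined for positive numbers; log(0) is undefined (approaches negative infinity). This operation is invalid.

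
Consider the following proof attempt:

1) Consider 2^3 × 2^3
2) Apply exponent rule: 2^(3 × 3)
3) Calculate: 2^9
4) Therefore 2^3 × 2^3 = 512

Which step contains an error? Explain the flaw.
Step 2: Apply exponent rule: 2^(3 × 3)

Step 2 incorrectly states that a^b × a^c = a^(b×c). The correct rule is a^b × a^c = a^(b+c). The actual value is 2^3 × 2^3 = 2^6 = 64, not 2^9 = 512.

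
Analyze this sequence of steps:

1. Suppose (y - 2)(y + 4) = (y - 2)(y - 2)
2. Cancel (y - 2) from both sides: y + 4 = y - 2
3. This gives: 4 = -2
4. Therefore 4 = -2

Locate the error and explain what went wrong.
Step 2: Cancel (y - 2) from both sides: y + 4 = y - 2

Step 2 cancels (y - 2) from both sides. This is only valid if (y - 2) ≠ 0, i.e., y ≠ 2. When y = 2, both sides equal zero regardless of the other factors. The correct approach requires considering y = 2 as a separate case.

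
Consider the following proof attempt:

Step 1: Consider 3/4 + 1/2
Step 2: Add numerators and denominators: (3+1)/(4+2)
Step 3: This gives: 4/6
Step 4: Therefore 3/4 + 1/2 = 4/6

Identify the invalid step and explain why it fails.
Step 2: Add numerators and denominators: (3+1)/(4+2)

Step 2 incorrectly adds fractions by separately adding numerators and denominators. This is wrong. The correct method requires a common denominator: 3/4 + 1/2 = (3×2 + 1×4)/(4×2) = 10/8 = 5/4. The method used gives 4/6, which is different.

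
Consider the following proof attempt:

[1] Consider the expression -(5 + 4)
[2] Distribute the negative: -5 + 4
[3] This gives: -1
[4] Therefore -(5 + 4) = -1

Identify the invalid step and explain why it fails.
Step 2: Distribute the negative: -5 + 4

Step 2 incorrectly distributes the negative sign. The correct distribution is -(5 + 4) = -5 - 4 = -9. The negative must be applied to both terms, not just the first. The error treats -(5 + 4) as -5 + 4, which equals -1 instead of -9.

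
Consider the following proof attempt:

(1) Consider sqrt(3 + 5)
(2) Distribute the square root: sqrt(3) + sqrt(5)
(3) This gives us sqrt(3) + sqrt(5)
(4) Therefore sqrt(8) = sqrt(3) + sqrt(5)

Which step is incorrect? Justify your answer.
Step 2: Distribute the square root: sqrt(3) + sqrt(5)

Step 2 incorrectly 'distributes' the square root over addition. The square root function does not distribute: sqrt(a + b) ≠ sqrt(a) + sqrt(b). In fact, sqrt(3 + 5) = sqrt(8) ≈ 2.8284, while sqrt(3) + sqrt(5) ≈ 3.9681.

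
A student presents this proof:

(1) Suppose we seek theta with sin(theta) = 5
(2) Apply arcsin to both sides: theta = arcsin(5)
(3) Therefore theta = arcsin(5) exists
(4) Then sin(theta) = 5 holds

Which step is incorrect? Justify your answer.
Step 2: Apply arcsin to both sides: theta = arcsin(5)

Step 2 applies arcsin to 5. However, arcsin(x) is only defined for x in [-1, 1] because sin(theta) can only produce values in that range. Since |5| > 1, arcsin(5) is undefined. There is no angle whose sine equals 5.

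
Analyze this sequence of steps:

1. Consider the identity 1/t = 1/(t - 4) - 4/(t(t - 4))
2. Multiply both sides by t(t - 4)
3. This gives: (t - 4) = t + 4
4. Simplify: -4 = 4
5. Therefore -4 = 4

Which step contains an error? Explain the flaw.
Step 3: This gives: (t - 4) = t + 4

Step 3 makes a sign error when clearing denominators. Multiplying -4/(t(t - 4)) by t(t - 4) gives -4, not +4. The correct result is (t - 4) = t - 4, which is trivially true, not (t - 4) = t + 4. (Step 1 is a valid identity: 1/(t - 4) - 4/(t(t - 4)) = (t - 4)/(t(t - 4)) = 1/t.)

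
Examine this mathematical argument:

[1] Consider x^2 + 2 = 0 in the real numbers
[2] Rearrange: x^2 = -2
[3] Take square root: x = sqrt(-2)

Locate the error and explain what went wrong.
Step 3: Take square root: x = sqrt(-2)

Step 3 takes the square root of -2, which is negative. In the real number system, the square root of a negative number is undefined. The equation x^2 + 2 = 0 has no real solutions. Square roots of negative numbers only exist in the complex numbers.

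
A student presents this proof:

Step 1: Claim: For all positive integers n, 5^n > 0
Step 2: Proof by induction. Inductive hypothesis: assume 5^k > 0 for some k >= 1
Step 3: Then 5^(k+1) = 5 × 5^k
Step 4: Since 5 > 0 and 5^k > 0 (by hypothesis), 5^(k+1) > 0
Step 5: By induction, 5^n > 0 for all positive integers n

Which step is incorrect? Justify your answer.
Step 5: By induction, 5^n > 0 for all positive integers n

Step 5 concludes the proof by induction, but no base case was ever established. A valid induction proof requires: (1) a base case proving 5^1 > 0, and (2) an inductive step showing IF 5^k > 0 THEN 5^(k+1) > 0. Steps 2-4 correctly establish the inductive step, but without the base case the conclusion in step 5 does not follow.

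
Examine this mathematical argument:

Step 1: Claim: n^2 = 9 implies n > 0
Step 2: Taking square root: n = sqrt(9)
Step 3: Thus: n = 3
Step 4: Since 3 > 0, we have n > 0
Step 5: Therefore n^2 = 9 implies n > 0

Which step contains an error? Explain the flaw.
Step 2: Taking square root: n = sqrt(9)

Step 2 takes the square root and assumes the positive root only. The equation n^2 = 9 actually has two solutions: n = 3 and n = -3. The proof silently assumes n > 0 without justification, then uses this assumption to conclude n > 0, which is circular. The counterexample n = -3 shows the claim is false.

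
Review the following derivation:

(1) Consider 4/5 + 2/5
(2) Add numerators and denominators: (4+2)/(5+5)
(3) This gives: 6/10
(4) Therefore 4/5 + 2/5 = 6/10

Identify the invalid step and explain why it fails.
Step 2: Add numerators and denominators: (4+2)/(5+5)

Step 2 incorrectly adds fractions by separately adding numerators and denominators. This is wrong. The correct method requires a common denominator: 4/5 + 2/5 = (4×5 + 2×5)/(5×5) = 30/25 = 6/5. The method used gives 6/10, which is different.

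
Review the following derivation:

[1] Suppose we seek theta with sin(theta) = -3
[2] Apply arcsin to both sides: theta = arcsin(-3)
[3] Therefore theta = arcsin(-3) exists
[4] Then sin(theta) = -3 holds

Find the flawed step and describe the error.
Step 2: Apply arcsin to both sides: theta = arcsin(-3)

Step 2 applies arcsin to -3. However, arcsin(x) is only defined for x in [-1, 1] because sin(theta) can only produce values in that range. Since |-3| > 1, arcsin(-3) is undefined. There is no angle whose sine equals -3.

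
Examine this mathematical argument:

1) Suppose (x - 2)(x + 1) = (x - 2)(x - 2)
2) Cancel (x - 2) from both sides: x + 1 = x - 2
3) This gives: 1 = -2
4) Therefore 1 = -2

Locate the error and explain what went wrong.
Step 2: Cancel (x - 2) from both sides: x + 1 = x - 2

Step 2 cancels (x - 2) from both sides. This is only valid if (x - 2) ≠ 0, i.e., x ≠ 2. When x = 2, both sides equal zero regardless of the other factors. The correct approach requires considering x = 2 as a separate case.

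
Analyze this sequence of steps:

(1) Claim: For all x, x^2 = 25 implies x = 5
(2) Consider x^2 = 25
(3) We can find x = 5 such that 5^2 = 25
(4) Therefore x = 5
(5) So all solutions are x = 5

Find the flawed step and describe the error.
Step 4: Therefore x = 5

Step 4 incorrectly concludes that x = 5 is the only solution. The proof shows that x = 5 is A solution (existence), but does not show it is the ONLY solution (uniqueness). In fact, x = -5 is also a solution since (-5)^2 = 25. Finding one solution doesn't prove there are no others.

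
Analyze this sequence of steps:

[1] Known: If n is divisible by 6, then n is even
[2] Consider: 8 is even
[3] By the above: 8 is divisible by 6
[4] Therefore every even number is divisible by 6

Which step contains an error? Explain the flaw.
Step 3: By the above: 8 is divisible by 6

Step 3 commits the fallacy of affirming the consequent. The known fact 'divisible by 6 → even' does NOT imply 'even → divisible by 6'. That would be the converse, which is false. For example, 8 is even but 8 ÷ 6 = 1.33, which is not an integer.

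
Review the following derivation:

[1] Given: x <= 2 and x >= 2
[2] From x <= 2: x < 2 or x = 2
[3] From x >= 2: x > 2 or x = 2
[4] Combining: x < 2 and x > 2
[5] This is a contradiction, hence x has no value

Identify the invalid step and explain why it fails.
Step 4: Combining: x < 2 and x > 2

Step 4 incorrectly combines the conditions. From x <= 2 and x >= 2, the intersection is x = 2. The error treats the 'or' cases as 'and' requirements. The correct conclusion is that x = 2 is the unique solution, not that no solution exists.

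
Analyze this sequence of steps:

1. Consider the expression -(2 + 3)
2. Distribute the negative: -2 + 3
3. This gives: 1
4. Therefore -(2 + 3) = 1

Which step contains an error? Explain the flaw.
Step 2: Distribute the negative: -2 + 3

Step 2 incorrectly distributes the negative sign. The correct distribution is -(2 + 3) = -2 - 3 = -5. The negative must be applied to both terms, not just the first. The error treats -(2 + 3) as -2 + 3, which equals 1 instead of -5.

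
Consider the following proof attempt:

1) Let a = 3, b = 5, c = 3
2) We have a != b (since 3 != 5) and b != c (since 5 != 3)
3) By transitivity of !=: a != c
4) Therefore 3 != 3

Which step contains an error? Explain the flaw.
Step 3: By transitivity of !=: a != c

Step 3 incorrectly applies transitivity to the '!=' relation. Transitivity states: if a R b and b R c, then a R c. However, '!=' is not transitive. Counterexample: 3 != 5 and 5 != 3, but 3 = 3 (both equal 3). Transitivity holds for relations like <, <=, =, but not for !=.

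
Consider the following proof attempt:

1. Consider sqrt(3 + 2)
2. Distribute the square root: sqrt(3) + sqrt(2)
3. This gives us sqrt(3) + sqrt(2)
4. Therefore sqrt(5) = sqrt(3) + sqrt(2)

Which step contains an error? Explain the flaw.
Step 2: Distribute the square root: sqrt(3) + sqrt(2)

Step 2 incorrectly 'distributes' the square root over addition. The square root function does not distribute: sqrt(a + b) ≠ sqrt(a) + sqrt(b). In fact, sqrt(3 + 2) = sqrt(5) ≈ 2.2361, while sqrt(3) + sqrt(2) ≈ 3.1463.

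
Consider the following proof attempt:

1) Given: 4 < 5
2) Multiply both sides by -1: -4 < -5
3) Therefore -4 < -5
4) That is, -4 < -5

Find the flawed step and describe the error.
Step 2: Multiply both sides by -1: -4 < -5

Step 2 multiplies both sides by -1 but fails to reverse the inequality sign. When multiplying (or dividing) an inequality by a negative number, the direction must be reversed. Since 4 < 5, we should get -4 > -5, i.e., -4 > -5.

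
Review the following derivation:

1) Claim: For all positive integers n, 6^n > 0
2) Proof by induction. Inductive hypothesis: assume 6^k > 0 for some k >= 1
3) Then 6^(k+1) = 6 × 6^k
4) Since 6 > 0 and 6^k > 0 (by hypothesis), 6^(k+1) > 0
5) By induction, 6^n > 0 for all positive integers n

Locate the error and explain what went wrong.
Step 5: By induction, 6^n > 0 for all positive integers n

Step 5 concludes the proof by induction, but no base case was ever established. A valid induction proof requires: (1) a base case proving 6^1 > 0, and (2) an inductive step showing IF 6^k > 0 THEN 6^(k+1) > 0. Steps 2-4 correctly establish the inductive step, but without the base case the conclusion in step 5 does not follow.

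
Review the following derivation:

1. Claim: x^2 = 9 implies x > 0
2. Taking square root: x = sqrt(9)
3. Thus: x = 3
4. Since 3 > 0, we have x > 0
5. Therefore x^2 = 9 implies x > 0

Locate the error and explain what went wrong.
Step 2: Taking square root: x = sqrt(9)

Step 2 takes the square root and assumes the positive root only. The equation x^2 = 9 actually has two solutions: x = 3 and x = -3. The proof silently assumes x > 0 without justification, then uses this assumption to conclude x > 0, which is circular. The counterexample x = -3 shows the claim is false.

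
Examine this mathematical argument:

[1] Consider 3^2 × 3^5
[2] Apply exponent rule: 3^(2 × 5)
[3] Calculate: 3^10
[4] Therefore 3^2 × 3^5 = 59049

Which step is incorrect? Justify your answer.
Step 2: Apply exponent rule: 3^(2 × 5)

Step 2 incorrectly states that a^b × a^c = a^(b×c). The correct rule is a^b × a^c = a^(b+c). The actual value is 3^2 × 3^5 = 3^7 = 2187, not 3^10 = 59049.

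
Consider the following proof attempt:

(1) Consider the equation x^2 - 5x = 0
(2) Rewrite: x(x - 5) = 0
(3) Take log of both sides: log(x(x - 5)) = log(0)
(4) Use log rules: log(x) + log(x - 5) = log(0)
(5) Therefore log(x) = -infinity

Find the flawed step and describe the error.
Step 3: Take log of both sides: log(x(x - 5)) = log(0)

Step 3 takes the logarithm of both sides, resulting in log(0) on the right side. The logarithm is only defined for positive numbers; log(0) is undefined (approaches negative infinity). This operation is invalid.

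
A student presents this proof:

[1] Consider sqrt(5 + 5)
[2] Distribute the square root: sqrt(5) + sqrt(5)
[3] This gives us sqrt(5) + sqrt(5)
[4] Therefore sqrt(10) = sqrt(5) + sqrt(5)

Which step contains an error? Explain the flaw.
Step 2: Distribute the square root: sqrt(5) + sqrt(5)

Step 2 incorrectly 'distributes' the square root over addition. The square root function does not distribute: sqrt(a + b) ≠ sqrt(a) + sqrt(b). In fact, sqrt(5 + 5) = sqrt(10) ≈ 3.1623, while sqrt(5) + sqrt(5) ≈ 4.4721.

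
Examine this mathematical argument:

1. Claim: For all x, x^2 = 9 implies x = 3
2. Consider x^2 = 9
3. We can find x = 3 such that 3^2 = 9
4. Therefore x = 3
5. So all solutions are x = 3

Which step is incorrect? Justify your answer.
Step 4: Therefore x = 3

Step 4 incorrectly concludes that x = 3 is the only solution. The proof shows that x = 3 is A solution (existence), but does not show it is the ONLY solution (uniqueness). In fact, x = -3 is also a solution since (-3)^2 = 9. Finding one solution doesn't prove there are no others.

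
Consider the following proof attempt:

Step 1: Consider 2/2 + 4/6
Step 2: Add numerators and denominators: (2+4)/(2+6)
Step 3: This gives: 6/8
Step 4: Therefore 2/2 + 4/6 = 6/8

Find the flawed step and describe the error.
Step 2: Add numerators and denominators: (2+4)/(2+6)

Step 2 incorrectly adds fractions by separately adding numerators and denominators. This is wrong. The correct method requires a common denominator: 2/2 + 4/6 = (2×6 + 4×2)/(2×6) = 20/12 = 5/3. The method used gives 6/8, which is different.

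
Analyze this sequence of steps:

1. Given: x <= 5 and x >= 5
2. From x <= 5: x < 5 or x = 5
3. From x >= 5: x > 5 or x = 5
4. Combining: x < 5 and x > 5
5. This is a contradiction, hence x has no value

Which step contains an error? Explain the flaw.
Step 4: Combining: x < 5 and x > 5

Step 4 incorrectly combines the conditions. From x <= 5 and x >= 5, the intersection is x = 5. The error treats the 'or' cases as 'and' requirements. The correct conclusion is that x = 5 is the unique solution, not that no solution exists.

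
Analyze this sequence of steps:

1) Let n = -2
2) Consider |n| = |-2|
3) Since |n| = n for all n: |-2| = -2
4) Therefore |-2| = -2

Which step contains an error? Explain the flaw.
Step 3: Since |n| = n for all n: |-2| = -2

Step 3 incorrectly states that |n| = n for all n. The correct definition is |n| = n when n >= 0, and |n| = -n when n < 0. Since -2 < 0, we have |-2| = -(-2) = 2, not -2.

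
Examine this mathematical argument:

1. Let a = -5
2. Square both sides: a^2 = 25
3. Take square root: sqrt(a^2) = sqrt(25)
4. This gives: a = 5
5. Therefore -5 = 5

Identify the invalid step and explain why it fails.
Step 4: This gives: a = 5

Step 4 incorrectly states that sqrt(a^2) = a. The correct identity is sqrt(a^2) = |a|. Since a = -5 < 0, we have sqrt(a^2) = |-5| = 5, not a = -5.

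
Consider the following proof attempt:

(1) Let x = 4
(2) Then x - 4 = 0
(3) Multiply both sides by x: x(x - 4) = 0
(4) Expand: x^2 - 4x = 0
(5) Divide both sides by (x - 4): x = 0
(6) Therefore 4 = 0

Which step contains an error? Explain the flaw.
Step 5: Divide both sides by (x - 4): x = 0

Step 5 divides both sides by (x - 4). However, since x = 4, we have (x - 4) = 0. Division by zero is undefined, making this step invalid.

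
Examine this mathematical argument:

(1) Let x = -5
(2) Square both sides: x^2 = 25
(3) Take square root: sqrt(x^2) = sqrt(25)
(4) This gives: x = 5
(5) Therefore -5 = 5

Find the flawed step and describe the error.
Step 4: This gives: x = 5

Step 4 incorrectly states that sqrt(x^2) = x. The correct identity is sqrt(x^2) = |x|. Since x = -5 < 0, we have sqrt(x^2) = |-5| = 5, not x = -5.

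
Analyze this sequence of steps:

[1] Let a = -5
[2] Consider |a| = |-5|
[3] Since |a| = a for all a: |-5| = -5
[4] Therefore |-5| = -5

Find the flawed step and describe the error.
Step 3: Since |a| = a for all a: |-5| = -5

Step 3 incorrectly states that |a| = a for all a. The correct definition is |a| = a when a >= 0, and |a| = -a when a < 0. Since -5 < 0, we have |-5| = -(-5) = 5, not -5.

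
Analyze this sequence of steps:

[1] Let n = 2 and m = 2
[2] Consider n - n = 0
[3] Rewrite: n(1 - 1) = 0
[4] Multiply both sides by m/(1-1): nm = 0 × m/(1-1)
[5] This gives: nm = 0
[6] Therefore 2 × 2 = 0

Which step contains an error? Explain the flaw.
Step 4: Multiply both sides by m/(1-1): nm = 0 × m/(1-1)

Step 4 multiplies both sides by m/(1-1). However, 1-1 = 0, so this is multiplication by m/0, which is undefined. We cannot multiply by an undefined expression.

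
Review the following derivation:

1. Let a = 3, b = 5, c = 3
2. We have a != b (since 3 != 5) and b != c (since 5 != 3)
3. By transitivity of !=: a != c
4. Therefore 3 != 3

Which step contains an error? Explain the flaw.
Step 3: By transitivity of !=: a != c

Step 3 incorrectly applies transitivity to the '!=' relation. Transitivity states: if a R b and b R c, then a R c. However, '!=' is not transitive. Counterexample: 3 != 5 and 5 != 3, but 3 = 3 (both equal 3). Transitivity holds for relations like <, <=, =, but not for !=.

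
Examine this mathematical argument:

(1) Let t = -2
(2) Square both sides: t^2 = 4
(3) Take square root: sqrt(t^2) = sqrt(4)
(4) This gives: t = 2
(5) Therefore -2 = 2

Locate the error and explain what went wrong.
Step 4: This gives: t = 2

Step 4 incorrectly states that sqrt(t^2) = t. The correct identity is sqrt(t^2) = |t|. Since t = -2 < 0, we have sqrt(t^2) = |-2| = 2, not t = -2.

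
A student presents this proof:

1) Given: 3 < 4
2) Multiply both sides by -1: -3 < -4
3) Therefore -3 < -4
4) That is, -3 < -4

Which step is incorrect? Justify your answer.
Step 2: Multiply both sides by -1: -3 < -4

Step 2 multiplies both sides by -1 but fails to reverse the inequality sign. When multiplying (or dividing) an inequality by a negative number, the direction must be reversed. Since 3 < 4, we should get -3 > -4, i.e., -3 > -4.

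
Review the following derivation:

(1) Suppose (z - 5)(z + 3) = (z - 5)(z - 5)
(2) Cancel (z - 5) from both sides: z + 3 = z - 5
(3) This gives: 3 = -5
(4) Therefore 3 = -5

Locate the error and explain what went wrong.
Step 2: Cancel (z - 5) from both sides: z + 3 = z - 5

Step 2 cancels (z - 5) from both sides. This is only valid if (z - 5) ≠ 0, i.e., z ≠ 5. When z = 5, both sides equal zero regardless of the other factors. The correct approach requires considering z = 5 as a separate case.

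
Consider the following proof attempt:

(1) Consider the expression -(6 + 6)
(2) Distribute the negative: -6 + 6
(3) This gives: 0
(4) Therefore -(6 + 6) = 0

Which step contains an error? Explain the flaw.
Step 2: Distribute the negative: -6 + 6

Step 2 incorrectly distributes the negative sign. The correct distribution is -(6 + 6) = -6 - 6 = -12. The negative must be applied to both terms, not just the first. The error treats -(6 + 6) as -6 + 6, which equals 0 instead of -12.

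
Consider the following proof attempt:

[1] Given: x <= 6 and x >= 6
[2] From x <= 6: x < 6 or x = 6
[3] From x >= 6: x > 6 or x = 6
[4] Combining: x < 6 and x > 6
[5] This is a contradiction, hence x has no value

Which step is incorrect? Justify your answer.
Step 4: Combining: x < 6 and x > 6

Step 4 incorrectly combines the conditions. From x <= 6 and x >= 6, the intersection is x = 6. The error treats the 'or' cases as 'and' requirements. The correct conclusion is that x = 6 is the unique solution, not that no solution exists.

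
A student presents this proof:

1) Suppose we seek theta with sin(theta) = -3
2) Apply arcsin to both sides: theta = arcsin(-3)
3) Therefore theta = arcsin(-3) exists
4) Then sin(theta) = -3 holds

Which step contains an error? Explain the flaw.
Step 2: Apply arcsin to both sides: theta = arcsin(-3)

Step 2 applies arcsin to -3. However, arcsin(x) is only defined for x in [-1, 1] because sin(theta) can only produce values in that range. Since |-3| > 1, arcsin(-3) is undefined. There is no angle whose sine equals -3.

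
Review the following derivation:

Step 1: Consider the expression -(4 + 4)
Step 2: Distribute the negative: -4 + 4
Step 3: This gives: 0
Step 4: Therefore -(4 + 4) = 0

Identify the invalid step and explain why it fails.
Step 2: Distribute the negative: -4 + 4

Step 2 incorrectly distributes the negative sign. The correct distribution is -(4 + 4) = -4 - 4 = -8. The negative must be applied to both terms, not just the first. The error treats -(4 + 4) as -4 + 4, which equals 0 instead of -8.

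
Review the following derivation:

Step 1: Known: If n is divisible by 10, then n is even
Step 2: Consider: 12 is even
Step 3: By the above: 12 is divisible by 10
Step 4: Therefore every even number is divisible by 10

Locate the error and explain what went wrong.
Step 3: By the above: 12 is divisible by 10

Step 3 commits the fallacy of affirming the consequent. The known fact 'divisible by 10 → even' does NOT imply 'even → divisible by 10'. That would be the converse, which is false. For example, 12 is even but 12 ÷ 10 = 1.20, which is not an integer.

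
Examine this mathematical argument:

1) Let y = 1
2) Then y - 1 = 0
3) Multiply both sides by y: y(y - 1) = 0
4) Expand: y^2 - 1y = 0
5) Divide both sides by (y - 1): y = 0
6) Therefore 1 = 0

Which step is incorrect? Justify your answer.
Step 5: Divide both sides by (y - 1): y = 0

Step 5 divides both sides by (y - 1). However, since y = 1, we have (y - 1) = 0. Division by zero is undefined, making this step invalid.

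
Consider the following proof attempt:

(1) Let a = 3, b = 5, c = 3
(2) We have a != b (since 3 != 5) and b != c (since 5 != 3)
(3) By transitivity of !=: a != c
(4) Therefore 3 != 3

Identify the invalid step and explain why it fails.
Step 3: By transitivity of !=: a != c

Step 3 incorrectly applies transitivity to the '!=' relation. Transitivity states: if a R b and b R c, then a R c. However, '!=' is not transitive. Counterexample: 3 != 5 and 5 != 3, but 3 = 3 (both equal 3). Transitivity holds for relations like <, <=, =, but not for !=.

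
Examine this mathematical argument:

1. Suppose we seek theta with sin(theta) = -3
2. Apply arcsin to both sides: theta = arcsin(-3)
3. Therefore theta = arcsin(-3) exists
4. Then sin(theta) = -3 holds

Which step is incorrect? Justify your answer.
Step 2: Apply arcsin to both sides: theta = arcsin(-3)

Step 2 applies arcsin to -3. However, arcsin(x) is only defined for x in [-1, 1] because sin(theta) can only produce values in that range. Since |-3| > 1, arcsin(-3) is undefined. There is no angle whose sine equals -3.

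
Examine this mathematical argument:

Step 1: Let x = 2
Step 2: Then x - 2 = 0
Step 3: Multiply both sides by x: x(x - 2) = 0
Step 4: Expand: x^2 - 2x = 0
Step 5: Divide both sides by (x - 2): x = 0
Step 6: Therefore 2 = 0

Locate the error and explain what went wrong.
Step 5: Divide both sides by (x - 2): x = 0

Step 5 divides both sides by (x - 2). However, since x = 2, we have (x - 2) = 0. Division by zero is undefined, making this step invalid.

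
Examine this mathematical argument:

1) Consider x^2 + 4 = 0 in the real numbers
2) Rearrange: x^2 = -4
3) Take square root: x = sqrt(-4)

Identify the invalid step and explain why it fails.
Step 3: Take square root: x = sqrt(-4)

Step 3 takes the square root of -4, which is negative. In the real number system, the square root of a negative number is undefined. The equation x^2 + 4 = 0 has no real solutions. Square roots of negative numbers only exist in the complex numbers.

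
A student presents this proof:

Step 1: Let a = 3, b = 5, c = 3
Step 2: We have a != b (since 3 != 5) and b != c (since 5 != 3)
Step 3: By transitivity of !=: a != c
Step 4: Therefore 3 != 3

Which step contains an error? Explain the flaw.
Step 3: By transitivity of !=: a != c

Step 3 incorrectly applies transitivity to the '!=' relation. Transitivity states: if a R b and b R c, then a R c. However, '!=' is not transitive. Counterexample: 3 != 5 and 5 != 3, but 3 = 3 (both equal 3). Transitivity holds for relations like <, <=, =, but not for !=.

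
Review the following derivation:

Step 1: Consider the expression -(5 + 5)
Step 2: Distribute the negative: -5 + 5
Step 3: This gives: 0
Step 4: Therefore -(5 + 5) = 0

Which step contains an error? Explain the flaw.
Step 2: Distribute the negative: -5 + 5

Step 2 incorrectly distributes the negative sign. The correct distribution is -(5 + 5) = -5 - 5 = -10. The negative must be applied to both terms, not just the first. The error treats -(5 + 5) as -5 + 5, which equals 0 instead of -10.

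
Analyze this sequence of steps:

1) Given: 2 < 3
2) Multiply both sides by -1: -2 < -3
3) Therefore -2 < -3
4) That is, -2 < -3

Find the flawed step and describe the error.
Step 2: Multiply both sides by -1: -2 < -3

Step 2 multiplies both sides by -1 but fails to reverse the inequality sign. When multiplying (or dividing) an inequality by a negative number, the direction must be reversed. Since 2 < 3, we should get -2 > -3, i.e., -2 > -3.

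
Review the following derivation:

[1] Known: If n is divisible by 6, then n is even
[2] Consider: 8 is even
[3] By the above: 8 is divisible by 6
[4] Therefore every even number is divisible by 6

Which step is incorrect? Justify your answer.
Step 3: By the above: 8 is divisible by 6

Step 3 commits the fallacy of affirming the consequent. The known fact 'divisible by 6 → even' does NOT imply 'even → divisible by 6'. That would be the converse, which is false. For example, 8 is even but 8 ÷ 6 = 1.33, which is not an integer.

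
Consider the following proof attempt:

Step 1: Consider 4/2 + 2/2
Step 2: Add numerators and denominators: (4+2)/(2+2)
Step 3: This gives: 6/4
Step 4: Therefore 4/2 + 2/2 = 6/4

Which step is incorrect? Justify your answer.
Step 2: Add numerators and denominators: (4+2)/(2+2)

Step 2 incorrectly adds fractions by separately adding numerators and denominators. This is wrong. The correct method requires a common denominator: 4/2 + 2/2 = (4×2 + 2×2)/(2×2) = 12/4 = 3. The method used gives 6/4, which is different.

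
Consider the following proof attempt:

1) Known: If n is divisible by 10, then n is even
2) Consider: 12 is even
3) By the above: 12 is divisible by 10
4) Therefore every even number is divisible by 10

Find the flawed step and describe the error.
Step 3: By the above: 12 is divisible by 10

Step 3 commits the fallacy of affirming the consequent. The known fact 'divisible by 10 → even' does NOT imply 'even → divisible by 10'. That would be the converse, which is false. For example, 12 is even but 12 ÷ 10 = 1.20, which is not an integer.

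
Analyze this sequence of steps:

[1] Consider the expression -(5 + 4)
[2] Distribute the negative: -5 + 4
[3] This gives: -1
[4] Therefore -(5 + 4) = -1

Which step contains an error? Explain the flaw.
Step 2: Distribute the negative: -5 + 4

Step 2 incorrectly distributes the negative sign. The correct distribution is -(5 + 4) = -5 - 4 = -9. The negative must be applied to both terms, not just the first. The error treats -(5 + 4) as -5 + 4, which equals -1 instead of -9.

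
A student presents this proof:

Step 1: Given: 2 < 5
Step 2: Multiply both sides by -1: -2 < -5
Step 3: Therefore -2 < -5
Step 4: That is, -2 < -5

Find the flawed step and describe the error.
Step 2: Multiply both sides by -1: -2 < -5

Step 2 multiplies both sides by -1 but fails to reverse the inequality sign. When multiplying (or dividing) an inequality by a negative number, the direction must be reversed. Since 2 < 5, we should get -2 > -5, i.e., -2 > -5.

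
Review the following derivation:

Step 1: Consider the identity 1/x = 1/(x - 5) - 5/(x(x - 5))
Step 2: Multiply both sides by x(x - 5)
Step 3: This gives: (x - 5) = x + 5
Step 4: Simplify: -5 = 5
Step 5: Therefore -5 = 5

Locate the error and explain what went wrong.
Step 3: This gives: (x - 5) = x + 5

Step 3 makes a sign error when clearing denominators. Multiplying -5/(x(x - 5)) by x(x - 5) gives -5, not +5. The correct result is (x - 5) = x - 5, which is trivially true, not (x - 5) = x + 5. (Step 1 is a valid identity: 1/(x - 5) - 5/(x(x - 5)) = (x - 5)/(x(x - 5)) = 1/x.)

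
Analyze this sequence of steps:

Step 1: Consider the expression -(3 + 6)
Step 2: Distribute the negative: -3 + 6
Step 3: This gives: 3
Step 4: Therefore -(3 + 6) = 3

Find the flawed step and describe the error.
Step 2: Distribute the negative: -3 + 6

Step 2 incorrectly distributes the negative sign. The correct distribution is -(3 + 6) = -3 - 6 = -9. The negative must be applied to both terms, not just the first. The error treats -(3 + 6) as -3 + 6, which equals 3 instead of -9.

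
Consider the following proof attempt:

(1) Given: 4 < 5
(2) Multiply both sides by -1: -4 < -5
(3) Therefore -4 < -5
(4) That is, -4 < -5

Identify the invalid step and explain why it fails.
Step 2: Multiply both sides by -1: -4 < -5

Step 2 multiplies both sides by -1 but fails to reverse the inequality sign. When multiplying (or dividing) an inequality by a negative number, the direction must be reversed. Since 4 < 5, we should get -4 > -5, i.e., -4 > -5.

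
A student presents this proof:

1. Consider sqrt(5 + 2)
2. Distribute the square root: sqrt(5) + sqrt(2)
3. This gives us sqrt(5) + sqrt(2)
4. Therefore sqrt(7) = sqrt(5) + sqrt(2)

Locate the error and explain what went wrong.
Step 2: Distribute the square root: sqrt(5) + sqrt(2)

Step 2 incorrectly 'distributes' the square root over addition. The square root function does not distribute: sqrt(a + b) ≠ sqrt(a) + sqrt(b). In fact, sqrt(5 + 2) = sqrt(7) ≈ 2.6458, while sqrt(5) + sqrt(2) ≈ 3.6503.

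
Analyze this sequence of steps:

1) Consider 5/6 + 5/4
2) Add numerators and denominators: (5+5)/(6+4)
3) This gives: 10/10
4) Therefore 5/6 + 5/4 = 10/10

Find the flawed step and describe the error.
Step 2: Add numerators and denominators: (5+5)/(6+4)

Step 2 incorrectly adds fractions by separately adding numerators and denominators. This is wrong. The correct method requires a common denominator: 5/6 + 5/4 = (5×4 + 5×6)/(6×4) = 50/24 = 25/12. The method used gives 10/10, which is different.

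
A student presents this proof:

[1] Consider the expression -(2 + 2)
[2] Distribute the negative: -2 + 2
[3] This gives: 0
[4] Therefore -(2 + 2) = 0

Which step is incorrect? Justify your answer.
Step 2: Distribute the negative: -2 + 2

Step 2 incorrectly distributes the negative sign. The correct distribution is -(2 + 2) = -2 - 2 = -4. The negative must be applied to both terms, not just the first. The error treats -(2 + 2) as -2 + 2, which equals 0 instead of -4.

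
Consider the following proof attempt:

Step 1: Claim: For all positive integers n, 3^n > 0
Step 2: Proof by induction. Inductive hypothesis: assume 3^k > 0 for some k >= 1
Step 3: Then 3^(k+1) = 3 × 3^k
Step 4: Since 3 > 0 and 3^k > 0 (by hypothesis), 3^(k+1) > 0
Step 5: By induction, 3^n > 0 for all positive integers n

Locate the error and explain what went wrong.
Step 5: By induction, 3^n > 0 for all positive integers n

Step 5 concludes the proof by induction, but no base case was ever established. A valid induction proof requires: (1) a base case proving 3^1 > 0, and (2) an inductive step showing IF 3^k > 0 THEN 3^(k+1) > 0. Steps 2-4 correctly establish the inductive step, but without the base case the conclusion in step 5 does not follow.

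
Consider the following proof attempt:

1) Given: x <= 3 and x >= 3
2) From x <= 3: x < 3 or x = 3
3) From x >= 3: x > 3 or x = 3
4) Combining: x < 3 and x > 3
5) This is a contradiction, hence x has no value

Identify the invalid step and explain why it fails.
Step 4: Combining: x < 3 and x > 3

Step 4 incorrectly combines the conditions. From x <= 3 and x >= 3, the intersection is x = 3. The error treats the 'or' cases as 'and' requirements. The correct conclusion is that x = 3 is the unique solution, not that no solution exists.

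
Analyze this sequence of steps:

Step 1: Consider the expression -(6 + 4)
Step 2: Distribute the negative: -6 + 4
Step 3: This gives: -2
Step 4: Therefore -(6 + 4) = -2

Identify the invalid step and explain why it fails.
Step 2: Distribute the negative: -6 + 4

Step 2 incorrectly distributes the negative sign. The correct distribution is -(6 + 4) = -6 - 4 = -10. The negative must be applied to both terms, not just the first. The error treats -(6 + 4) as -6 + 4, which equals -2 instead of -10.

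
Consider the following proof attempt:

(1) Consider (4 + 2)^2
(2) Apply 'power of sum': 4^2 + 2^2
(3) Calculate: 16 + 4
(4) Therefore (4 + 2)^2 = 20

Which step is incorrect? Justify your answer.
Step 2: Apply 'power of sum': 4^2 + 2^2

Step 2 incorrectly applies a non-existent rule '(a+b)^n = a^n + b^n'. This is false in general. The correct expansion uses the binomial theorem. The actual value is (4 + 2)^2 = 6^2 = 36, not 20.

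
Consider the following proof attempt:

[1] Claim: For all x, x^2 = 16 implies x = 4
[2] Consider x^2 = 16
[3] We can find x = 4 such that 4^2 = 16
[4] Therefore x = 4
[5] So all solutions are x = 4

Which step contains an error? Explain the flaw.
Step 4: Therefore x = 4

Step 4 incorrectly concludes that x = 4 is the only solution. The proof shows that x = 4 is A solution (existence), but does not show it is the ONLY solution (uniqueness). In fact, x = -4 is also a solution since (-4)^2 = 16. Finding one solution doesn't prove there are no others.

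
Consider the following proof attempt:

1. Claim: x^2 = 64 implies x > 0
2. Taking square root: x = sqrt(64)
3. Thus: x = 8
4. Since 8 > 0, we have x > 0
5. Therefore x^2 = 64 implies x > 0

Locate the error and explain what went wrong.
Step 2: Taking square root: x = sqrt(64)

Step 2 takes the square root and assumes the positive root only. The equation x^2 = 64 actually has two solutions: x = 8 and x = -8. The proof silently assumes x > 0 without justification, then uses this assumption to conclude x > 0, which is circular. The counterexample x = -8 shows the claim is false.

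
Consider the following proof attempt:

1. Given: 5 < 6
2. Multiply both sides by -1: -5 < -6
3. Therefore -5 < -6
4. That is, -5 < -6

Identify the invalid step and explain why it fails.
Step 2: Multiply both sides by -1: -5 < -6

Step 2 multiplies both sides by -1 but fails to reverse the inequality sign. When multiplying (or dividing) an inequality by a negative number, the direction must be reversed. Since 5 < 6, we should get -5 > -6, i.e., -5 > -6.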